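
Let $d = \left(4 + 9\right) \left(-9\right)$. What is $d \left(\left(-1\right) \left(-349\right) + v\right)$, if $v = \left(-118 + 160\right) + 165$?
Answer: $-65052$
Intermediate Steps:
$d = -117$ ($d = 13 \left(-9\right) = -117$)
$v = 207$ ($v = 42 + 165 = 207$)
$d \left(\left(-1\right) \left(-349\right) + v\right) = - 117 \left(\left(-1\right) \left(-349\right) + 207\right) = - 117 \left(349 + 207\right) = \left(-117\right) 556 = -65052$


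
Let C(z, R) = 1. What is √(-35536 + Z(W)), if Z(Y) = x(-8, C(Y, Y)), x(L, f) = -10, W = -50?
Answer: I*√35546 ≈ 188.54*I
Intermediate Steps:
Z(Y) = -10
√(-35536 + Z(W)) = √(-35536 - 10) = √(-35546) = I*√35546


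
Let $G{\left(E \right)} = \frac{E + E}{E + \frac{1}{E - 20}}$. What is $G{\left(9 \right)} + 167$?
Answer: $\frac{8282}{49} \approx 169.02$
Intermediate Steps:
$G{\left(E \right)} = \frac{2 E}{E + \frac{1}{-20 + E}}$
$G{\left(9 \right)} + 167 = 2 \cdot 9 \frac{1}{1 + 9^{2} - 180} \left(-20 + 9\right) + 167 = 2 \cdot 9 \frac{1}{1 + 81 - 180} \left(-11\right) + 167 = 2 \cdot 9 \frac{1}{-98} \left(-11\right) + 167 = 2 \cdot 9 \left(- \frac{1}{98}\right) \left(-11\right) + 167 = \frac{99}{49} + 167 = \frac{8282}{49}$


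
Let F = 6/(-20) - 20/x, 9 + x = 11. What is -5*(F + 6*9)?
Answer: -437/2 ≈ -218.50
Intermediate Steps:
x = 2 (x = -9 + 11 = 2)
F = -103/10 (F = 6/(-20) - 20/2 = 6*(-1/20) - 20*1/2 = -3/10 - 10 = -103/10 ≈ -10.300)
-5*(F + 6*9) = -5*(-103/10 + 6*9) = -5*(-103/10 + 54) = -5*437/10 = -437/2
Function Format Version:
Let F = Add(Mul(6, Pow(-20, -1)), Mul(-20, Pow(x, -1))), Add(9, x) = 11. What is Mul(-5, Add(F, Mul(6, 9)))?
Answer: Rational(-437, 2) ≈ -218.50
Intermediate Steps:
x = 2 (x = Add(-9, 11) = 2)
F = Rational(-103, 10) (F = Add(Mul(6, Pow(-20, -1)), Mul(-20, Pow(2, -1))) = Add(Mul(6, Rational(-1, 20)), Mul(-20, Rational(1, 2))) = Add(Rational(-3, 10), -10) = Rational(-103, 10) ≈ -10.300)
Mul(-5, Add(F, Mul(6, 9))) = Mul(-5, Add(Rational(-103, 10), Mul(6, 9))) = Mul(-5, Add(Rational(-103, 10), 54)) = Mul(-5, Rational(437, 10)) = Rational(-437, 2)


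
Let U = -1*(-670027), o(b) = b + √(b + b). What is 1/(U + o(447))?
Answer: 335237/224767691891 - √894/449535383782 ≈ 1.4914e-6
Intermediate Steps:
o(b) = b + √2*√b (o(b) = b + √(2*b) = b + √2*√b)
U = 670027
1/(U + o(447)) = 1/(670027 + (447 + √2*√447)) = 1/(670027 + (447 + √894)) = 1/(670474 + √894)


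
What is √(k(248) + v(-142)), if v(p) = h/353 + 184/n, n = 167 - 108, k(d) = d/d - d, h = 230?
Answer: I*√105504312769/20827 ≈ 15.596*I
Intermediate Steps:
k(d) = 1 - d
n = 59
v(p) = 78522/20827 (v(p) = 230/353 + 184/59 = 78522/20827)
√(k(248) + v(-142)) = √((1 - 1*248) + 78522/20827) = √((1 - 248) + 78522/20827) = √(-247 + 78522/20827) = √(-5065747/20827) = I*√105504312769/20827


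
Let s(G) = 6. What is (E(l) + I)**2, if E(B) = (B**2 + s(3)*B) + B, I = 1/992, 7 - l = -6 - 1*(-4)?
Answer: 20405836801/984064 ≈ 20736.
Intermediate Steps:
l = 9 (l = 7 - (-6 - 1*(-4)) = 7 - (-6 + 4) = 7 - 1*(-2) = 7 + 2 = 9)
I = 1/992 ≈ 0.0010081
E(B) = B**2 + 7*B (E(B) = (B**2 + 6*B) + B = B**2 + 7*B)
(E(l) + I)**2 = (9*(7 + 9) + 1/992)**2 = (9*16 + 1/992)**2 = (144 + 1/992)**2 = (142849/992)**2 = 20405836801/984064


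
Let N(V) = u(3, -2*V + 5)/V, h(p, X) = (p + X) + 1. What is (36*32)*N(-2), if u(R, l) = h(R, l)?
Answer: -7488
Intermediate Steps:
h(p, X) = 1 + X + p (h(p, X) = (X + p) + 1 = 1 + X + p)
u(R, l) = 1 + R + l (u(R, l) = 1 + l + R = 1 + R + l)
N(V) = (9 - 2*V)/V (N(V) = (1 + 3 + (-2*V + 5))/V = (1 + 3 + (5 - 2*V))/V = (9 - 2*V)/V)
(36*32)*N(-2) = (36*32)*(-2 + 9/(-2)) = 1152*(-2 + 9*(-½)) = 1152*(-2 - 9/2) = 1152*(-13/2) = -7488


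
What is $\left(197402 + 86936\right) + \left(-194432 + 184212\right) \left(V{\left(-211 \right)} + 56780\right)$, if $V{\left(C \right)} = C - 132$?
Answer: $-576501802$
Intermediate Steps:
$V{\left(C \right)} = -132 + C$
$\left(197402 + 86936\right) + \left(-194432 + 184212\right) \left(V{\left(-211 \right)} + 56780\right) = \left(197402 + 86936\right) + \left(-194432 + 184212\right) \left(\left(-132 - 211\right) + 56780\right) = 284338 - 10220 \left(-343 + 56780\right) = 284338 - 576786140 = -576501802$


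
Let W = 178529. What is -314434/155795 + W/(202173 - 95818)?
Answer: -1125540503/3313915445 ≈ -0.33964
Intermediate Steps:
-314434/155795 + W/(202173 - 95818) = -314434/155795 + 178529/(202173 - 95818) = -314434*1/155795 + 178529/106355 = -314434/155795 + 178529*(1/106355) = -314434/155795 + 178529/106355 = -1125540503/3313915445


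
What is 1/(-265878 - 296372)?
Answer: -1/562250 ≈ -1.7786e-6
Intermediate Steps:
1/(-265878 - 296372) = 1/(-562250) = -1/562250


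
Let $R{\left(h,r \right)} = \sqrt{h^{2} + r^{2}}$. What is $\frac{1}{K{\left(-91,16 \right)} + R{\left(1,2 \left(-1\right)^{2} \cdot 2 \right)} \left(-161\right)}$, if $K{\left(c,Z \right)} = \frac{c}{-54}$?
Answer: $- \frac{702}{183563933} - \frac{67068 \sqrt{17}}{183563933} \approx -0.0015103$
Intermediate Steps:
$K{\left(c,Z \right)} = - \frac{c}{54}$ ($K{\left(c,Z \right)} = c \left(- \frac{1}{54}\right) = - \frac{c}{54}$)
$\frac{1}{K{\left(-91,16 \right)} + R{\left(1,2 \left(-1\right)^{2} \cdot 2 \right)} \left(-161\right)} = \frac{1}{\left(- \frac{1}{54}\right) \left(-91\right) + \sqrt{1^{2} + \left(2 \left(-1\right)^{2} \cdot 2\right)^{2}} \left(-161\right)} = \frac{1}{\frac{91}{54} + \sqrt{1 + \left(2 \cdot 1 \cdot 2\right)^{2}} \left(-161\right)} = \frac{1}{\frac{91}{54} + \sqrt{1 + \left(2 \cdot 2\right)^{2}} \left(-161\right)} = \frac{1}{\frac{91}{54} + \sqrt{1 + 4^{2}} \left(-161\right)} = \frac{1}{\frac{91}{54} + \sqrt{1 + 16} \left(-161\right)} = \frac{1}{\frac{91}{54} + \sqrt{17} \left(-161\right)} = \frac{1}{\frac{91}{54} - 161 \sqrt{17}}$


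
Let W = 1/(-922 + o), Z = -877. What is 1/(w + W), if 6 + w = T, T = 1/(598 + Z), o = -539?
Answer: -135873/815818 ≈ -0.16655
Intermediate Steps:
T = -1/279 (T = 1/(598 - 877) = 1/(-279) = -1/279 ≈ -0.0035842)
W = -1/1461 (W = 1/(-922 - 539) = 1/(-1461) = -1/1461 ≈ -0.00068446)
w = -1675/279 (w = -6 - 1/279 = -1675/279 ≈ -6.0036)
1/(w + W) = 1/(-1675/279 - 1/1461) = 1/(-815818/135873) = -135873/815818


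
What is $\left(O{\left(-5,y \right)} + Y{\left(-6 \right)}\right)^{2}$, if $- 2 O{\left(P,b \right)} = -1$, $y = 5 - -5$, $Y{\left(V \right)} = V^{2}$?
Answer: $\frac{5329}{4} \approx 1332.3$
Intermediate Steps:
$y = 10$ ($y = 5 + 5 = 10$)
$O{\left(P,b \right)} = \frac{1}{2}$ ($O{\left(P,b \right)} = \left(- \frac{1}{2}\right) \left(-1\right) = \frac{1}{2}$)
$\left(O{\left(-5,y \right)} + Y{\left(-6 \right)}\right)^{2} = \left(\frac{1}{2} + \left(-6\right)^{2}\right)^{2} = \left(\frac{1}{2} + 36\right)^{2} = \left(\frac{73}{2}\right)^{2} = \frac{5329}{4}$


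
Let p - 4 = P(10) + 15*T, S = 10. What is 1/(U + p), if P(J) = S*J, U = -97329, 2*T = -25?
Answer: -2/194825 ≈ -1.0266e-5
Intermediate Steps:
T = -25/2 (T = (1/2)*(-25) = -25/2 ≈ -12.500)
P(J) = 10*J
p = -167/2 (p = 4 + (10*10 + 15*(-25/2)) = 4 + (100 - 375/2) = 4 - 175/2 = -167/2 ≈ -83.500)
1/(U + p) = 1/(-97329 - 167/2) = 1/(-194825/2) = -2/194825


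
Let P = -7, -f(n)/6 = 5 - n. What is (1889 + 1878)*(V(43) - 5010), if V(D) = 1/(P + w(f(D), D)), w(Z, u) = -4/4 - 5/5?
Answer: -169857797/9 ≈ -1.8873e+7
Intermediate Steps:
f(n) = -30 + 6*n (f(n) = -6*(5 - n) = -30 + 6*n)
w(Z, u) = -2 (w(Z, u) = -4*¼ - 5*⅕ = -1 - 1 = -2)
V(D) = -⅑ (V(D) = 1/(-7 - 2) = 1/(-9) = -⅑)
(1889 + 1878)*(V(43) - 5010) = (1889 + 1878)*(-⅑ - 5010) = 3767*(-45091/9) = -169857797/9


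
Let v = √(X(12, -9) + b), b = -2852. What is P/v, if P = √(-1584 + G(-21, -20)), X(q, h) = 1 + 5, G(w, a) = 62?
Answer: √1082903/1423 ≈ 0.73129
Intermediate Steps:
X(q, h) = 6
v = I*√2846 (v = √(6 - 2852) = √(-2846) = I*√2846 ≈ 53.348*I)
P = I*√1522 (P = √(-1584 + 62) = √(-1522) = I*√1522 ≈ 39.013*I)
P/v = (I*√1522)/((I*√2846)) = (I*√1522)*(-I*√2846/2846) = √1082903/1423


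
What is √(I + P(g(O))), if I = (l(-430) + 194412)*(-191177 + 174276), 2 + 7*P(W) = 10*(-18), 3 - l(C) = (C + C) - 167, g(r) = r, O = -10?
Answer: 2*I*√825791317 ≈ 57473.0*I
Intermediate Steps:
l(C) = 170 - 2*C (l(C) = 3 - ((C + C) - 167) = 3 - (2*C - 167) = 3 - (-167 + 2*C) = 3 + (167 - 2*C) = 170 - 2*C)
P(W) = -26 (P(W) = -2/7 + (10*(-18))/7 = -2/7 + (⅐)*(-180) = -2/7 - 180/7 = -26)
I = -3303165242 (I = ((170 - 2*(-430)) + 194412)*(-191177 + 174276) = ((170 + 860) + 194412)*(-16901) = (1030 + 194412)*(-16901) = 195442*(-16901) = -3303165242)
√(I + P(g(O))) = √(-3303165242 - 26) = √(-3303165268) = 2*I*√825791317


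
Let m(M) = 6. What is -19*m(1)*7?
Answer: -798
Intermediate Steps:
-19*m(1)*7 = -19*6*7 = -114*7 = -798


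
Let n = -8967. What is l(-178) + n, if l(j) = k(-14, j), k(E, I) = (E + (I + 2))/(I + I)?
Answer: -1596031/178 ≈ -8966.5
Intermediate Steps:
k(E, I) = (2 + E + I)/(2*I) (k(E, I) = (E + (2 + I))/((2*I)) = (2 + E + I)*(1/(2*I)) = (2 + E + I)/(2*I))
l(j) = (-12 + j)/(2*j) (l(j) = (2 - 14 + j)/(2*j) = (-12 + j)/(2*j))
l(-178) + n = (½)*(-12 - 178)/(-178) - 8967 = (½)*(-1/178)*(-190) - 8967 = 95/178 - 8967 = -1596031/178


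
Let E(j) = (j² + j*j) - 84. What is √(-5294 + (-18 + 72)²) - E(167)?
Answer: -55694 + I*√2378 ≈ -55694.0 + 48.765*I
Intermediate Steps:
E(j) = -84 + 2*j² (E(j) = (j² + j²) - 84 = 2*j² - 84 = -84 + 2*j²)
√(-5294 + (-18 + 72)²) - E(167) = √(-5294 + (-18 + 72)²) - (-84 + 2*167²) = √(-5294 + 54²) - (-84 + 2*27889) = √(-5294 + 2916) - (-84 + 55778) = √(-2378) - 1*55694 = I*√2378 - 55694 = -55694 + I*√2378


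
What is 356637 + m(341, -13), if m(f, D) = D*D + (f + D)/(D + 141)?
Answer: 5708937/16 ≈ 3.5681e+5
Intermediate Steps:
m(f, D) = D**2 + (D + f)/(141 + D)
356637 + m(341, -13) = 356637 + (-13 + 341 + (-13)**3 + 141*(-13)**2)/(141 - 13) = 356637 + (-13 + 341 - 2197 + 141*169)/128 = 356637 + (-13 + 341 - 2197 + 23829)/128 = 356637 + (1/128)*21960 = 356637 + 2745/16 = 5708937/16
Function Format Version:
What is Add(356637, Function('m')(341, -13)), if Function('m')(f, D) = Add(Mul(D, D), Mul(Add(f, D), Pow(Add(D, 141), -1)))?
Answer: Rational(5708937, 16) ≈ 3.5681e+5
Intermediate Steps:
Function('m')(f, D) = Add(Pow(D, 2), Mul(Pow(Add(141, D), -1), Add(D, f))) (Function('m')(f, D) = Add(Pow(D, 2), Mul(Add(D, f), Pow(Add(141, D), -1))) = Add(Pow(D, 2), Mul(Pow(Add(141, D), -1), Add(D, f))))
Add(356637, Function('m')(341, -13)) = Add(356637, Mul(Pow(Add(141, -13), -1), Add(-13, 341, Pow(-13, 3), Mul(141, Pow(-13, 2))))) = Add(356637, Mul(Pow(128, -1), Add(-13, 341, -2197, Mul(141, 169)))) = Add(356637, Mul(Rational(1, 128), Add(-13, 341, -2197, 23829))) = Add(356637, Mul(Rational(1, 128), 21960)) = Add(356637, Rational(2745, 16)) = Rational(5708937, 16)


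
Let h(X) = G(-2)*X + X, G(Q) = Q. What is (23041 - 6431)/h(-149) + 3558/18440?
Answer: 153409271/1373780 ≈ 111.67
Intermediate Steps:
h(X) = -X (h(X) = -2*X + X = -X)
(23041 - 6431)/h(-149) + 3558/18440 = (23041 - 6431)/((-1*(-149))) + 3558/18440 = 16610/149 + 3558*(1/18440) = 16610*(1/149) + 1779/9220 = 16610/149 + 1779/9220 = 153409271/1373780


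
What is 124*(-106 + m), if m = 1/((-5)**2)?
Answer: -328476/25 ≈ -13139.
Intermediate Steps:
m = 1/25 ≈ 0.040000
124*(-106 + m) = 124*(-106 + 1/25) = 124*(-2649/25) = -328476/25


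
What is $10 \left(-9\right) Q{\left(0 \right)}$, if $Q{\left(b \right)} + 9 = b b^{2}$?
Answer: $810$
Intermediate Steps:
$Q{\left(b \right)} = -9 + b^{3}$ ($Q{\left(b \right)} = -9 + b b^{2} = -9 + b^{3}$)
$10 \left(-9\right) Q{\left(0 \right)} = 10 \left(-9\right) \left(-9 + 0^{3}\right) = - 90 \left(-9 + 0\right) = \left(-90\right) \left(-9\right) = 810$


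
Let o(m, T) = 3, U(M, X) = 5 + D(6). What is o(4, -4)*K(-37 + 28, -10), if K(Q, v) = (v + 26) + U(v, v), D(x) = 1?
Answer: 66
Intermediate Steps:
U(M, X) = 6 (U(M, X) = 5 + 1 = 6)
K(Q, v) = 32 + v (K(Q, v) = (v + 26) + 6 = (26 + v) + 6 = 32 + v)
o(4, -4)*K(-37 + 28, -10) = 3*(32 - 10) = 3*22 = 66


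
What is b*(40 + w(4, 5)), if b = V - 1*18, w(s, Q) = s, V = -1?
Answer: -836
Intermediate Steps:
b = -19 (b = -1 - 1*18 = -1 - 18 = -19)
b*(40 + w(4, 5)) = -19*(40 + 4) = -19*44 = -836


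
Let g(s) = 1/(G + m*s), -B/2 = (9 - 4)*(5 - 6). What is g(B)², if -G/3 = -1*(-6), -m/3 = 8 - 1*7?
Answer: 1/2304 ≈ 0.00043403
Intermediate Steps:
m = -3 (m = -3*(8 - 1*7) = -3*(8 - 7) = -3*1 = -3)
G = -18 (G = -(-3)*(-6) = -3*6 = -18)
B = 10 (B = -2*(9 - 4)*(5 - 6) = -10*(-1) = -2*(-5) = 10)
g(s) = 1/(-18 - 3*s)
g(B)² = (-1/(18 + 3*10))² = (-1/(18 + 30))² = (-1/48)² = 1/2304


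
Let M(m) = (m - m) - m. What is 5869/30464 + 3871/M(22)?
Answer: -58898513/335104 ≈ -175.76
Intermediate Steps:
M(m) = -m (M(m) = 0 - m = -m)
5869/30464 + 3871/M(22) = 5869/30464 + 3871/((-1*22)) = 5869*(1/30464) + 3871/(-22) = 5869/30464 + 3871*(-1/22) = 5869/30464 - 3871/22 = -58898513/335104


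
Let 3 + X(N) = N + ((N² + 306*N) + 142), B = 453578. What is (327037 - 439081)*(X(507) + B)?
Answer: -97076602260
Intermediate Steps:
X(N) = 139 + N² + 307*N (X(N) = -3 + (N + ((N² + 306*N) + 142)) = -3 + (N + (142 + N² + 306*N)) = -3 + (142 + N² + 307*N) = 139 + N² + 307*N)
(327037 - 439081)*(X(507) + B) = (327037 - 439081)*((139 + 507² + 307*507) + 453578) = -112044*((139 + 257049 + 155649) + 453578) = -112044*(412837 + 453578) = -112044*866415 = -97076602260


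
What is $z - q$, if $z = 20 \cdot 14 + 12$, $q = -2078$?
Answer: $2370$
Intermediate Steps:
$z = 292$ ($z = 280 + 12 = 292$)
$z - q = 292 - -2078 = 292 + 2078 = 2370$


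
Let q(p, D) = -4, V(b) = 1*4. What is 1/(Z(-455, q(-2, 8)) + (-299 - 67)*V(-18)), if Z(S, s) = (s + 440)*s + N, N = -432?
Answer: -1/3640 ≈ -0.00027473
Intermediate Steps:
V(b) = 4
Z(S, s) = -432 + s*(440 + s) (Z(S, s) = (s + 440)*s - 432 = (440 + s)*s - 432 = s*(440 + s) - 432 = -432 + s*(440 + s))
1/(Z(-455, q(-2, 8)) + (-299 - 67)*V(-18)) = 1/((-432 + (-4)² + 440*(-4)) + (-299 - 67)*4) = 1/((-432 + 16 - 1760) - 366*4) = 1/(-2176 - 1464) = 1/(-3640) = -1/3640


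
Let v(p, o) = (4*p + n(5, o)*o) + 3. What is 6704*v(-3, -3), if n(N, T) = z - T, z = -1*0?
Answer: -120672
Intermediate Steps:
z = 0
n(N, T) = -T (n(N, T) = 0 - T = -T)
v(p, o) = 3 - o² + 4*p (v(p, o) = (4*p + (-o)*o) + 3 = (4*p - o²) + 3 = (-o² + 4*p) + 3 = 3 - o² + 4*p)
6704*v(-3, -3) = 6704*(3 - 1*(-3)² + 4*(-3)) = 6704*(3 - 1*9 - 12) = 6704*(3 - 9 - 12) = 6704*(-18) = -120672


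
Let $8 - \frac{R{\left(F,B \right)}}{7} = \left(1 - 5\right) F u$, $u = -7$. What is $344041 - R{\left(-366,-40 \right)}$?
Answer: $272249$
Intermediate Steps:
$R{\left(F,B \right)} = 56 - 196 F$ ($R{\left(F,B \right)} = 56 - 7 \left(1 - 5\right) F \left(-7\right) = 56 - 7 - 4 F \left(-7\right) = 56 - 7 \cdot 28 F = 56 - 196 F$)
$344041 - R{\left(-366,-40 \right)} = 344041 - \left(56 - -71736\right) = 344041 - \left(56 + 71736\right) = 344041 - 71792 = 272249$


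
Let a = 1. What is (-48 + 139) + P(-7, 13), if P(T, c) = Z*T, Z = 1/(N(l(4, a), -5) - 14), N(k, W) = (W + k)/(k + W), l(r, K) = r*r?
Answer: 1190/13 ≈ 91.538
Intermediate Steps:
l(r, K) = r**2
N(k, W) = 1 (N(k, W) = (W + k)/(W + k) = 1)
Z = -1/13 (Z = 1/(1 - 14) = 1/(-13) = -1/13 ≈ -0.076923)
P(T, c) = -T/13
(-48 + 139) + P(-7, 13) = (-48 + 139) - 1/13*(-7) = 91 + 7/13 = 1190/13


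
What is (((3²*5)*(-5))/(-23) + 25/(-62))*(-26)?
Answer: -173875/713 ≈ -243.86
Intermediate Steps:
(((3²*5)*(-5))/(-23) + 25/(-62))*(-26) = (((9*5)*(-5))*(-1/23) + 25*(-1/62))*(-26) = ((45*(-5))*(-1/23) - 25/62)*(-26) = (-225*(-1/23) - 25/62)*(-26) = (225/23 - 25/62)*(-26) = (13375/1426)*(-26) = -173875/713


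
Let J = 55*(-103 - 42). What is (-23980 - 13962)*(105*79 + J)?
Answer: -12141440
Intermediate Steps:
J = -7975 (J = 55*(-145) = -7975)
(-23980 - 13962)*(105*79 + J) = (-23980 - 13962)*(105*79 - 7975) = -37942*(8295 - 7975) = -37942*320 = -12141440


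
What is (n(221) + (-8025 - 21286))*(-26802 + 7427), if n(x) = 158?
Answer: 564839375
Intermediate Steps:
(n(221) + (-8025 - 21286))*(-26802 + 7427) = (158 + (-8025 - 21286))*(-26802 + 7427) = (158 - 29311)*(-19375) = -29153*(-19375) = 564839375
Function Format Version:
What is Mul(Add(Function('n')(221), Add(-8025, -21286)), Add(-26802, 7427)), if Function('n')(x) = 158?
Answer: 564839375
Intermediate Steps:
Mul(Add(Function('n')(221), Add(-8025, -21286)), Add(-26802, 7427)) = Mul(Add(158, Add(-8025, -21286)), Add(-26802, 7427)) = Mul(Add(158, -29311), -19375) = Mul(-29153, -19375) = 564839375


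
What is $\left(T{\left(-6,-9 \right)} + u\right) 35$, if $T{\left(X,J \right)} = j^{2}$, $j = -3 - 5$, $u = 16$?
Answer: $2800$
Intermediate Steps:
$j = -8$
$T{\left(X,J \right)} = 64$ ($T{\left(X,J \right)} = \left(-8\right)^{2} = 64$)
$\left(T{\left(-6,-9 \right)} + u\right) 35 = \left(64 + 16\right) 35 = 80 \cdot 35 = 2800$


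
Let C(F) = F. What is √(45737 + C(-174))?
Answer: √45563 ≈ 213.45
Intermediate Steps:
√(45737 + C(-174)) = √(45737 - 174) = √45563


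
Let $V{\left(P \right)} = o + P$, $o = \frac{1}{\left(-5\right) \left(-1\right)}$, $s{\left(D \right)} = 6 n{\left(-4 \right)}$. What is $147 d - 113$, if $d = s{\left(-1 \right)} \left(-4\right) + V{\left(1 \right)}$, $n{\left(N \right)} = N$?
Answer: $\frac{70877}{5} \approx 14175.0$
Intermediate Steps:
$s{\left(D \right)} = -24$ ($s{\left(D \right)} = 6 \left(-4\right) = -24$)
$o = \frac{1}{5} \approx 0.2$
$V{\left(P \right)} = \frac{1}{5} + P$
$d = \frac{486}{5}$ ($d = \left(-24\right) \left(-4\right) + \left(\frac{1}{5} + 1\right) = 96 + \frac{6}{5} = \frac{486}{5} \approx 97.2$)
$147 d - 113 = 147 \cdot \frac{486}{5} - 113 = \frac{71442}{5} - 113 = \frac{70877}{5}$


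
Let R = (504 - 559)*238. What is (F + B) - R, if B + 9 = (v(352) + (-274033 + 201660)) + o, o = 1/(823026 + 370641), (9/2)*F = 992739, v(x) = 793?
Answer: 193504959482/1193667 ≈ 1.6211e+5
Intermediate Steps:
F = 661826/3 (F = (2/9)*992739 = 661826/3 ≈ 2.2061e+5)
o = 1/1193667 ≈ 8.3775e-7
B = -85453426862/1193667 (B = -9 + ((793 + (-274033 + 201660)) + 1/1193667) = -9 + ((793 - 72373) + 1/1193667) = -9 + (-71580 + 1/1193667) = -9 - 85442683859/1193667 = -85453426862/1193667 ≈ -71589.)
R = -13090 (R = -55*238 = -13090)
(F + B) - R = (661826/3 - 85453426862/1193667) - 1*(-13090) = 177879858452/1193667 + 13090 = 193504959482/1193667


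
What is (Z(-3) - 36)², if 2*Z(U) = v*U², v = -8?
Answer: 5184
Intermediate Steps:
Z(U) = -4*U² (Z(U) = (-8*U²)/2 = -4*U²)
(Z(-3) - 36)² = (-4*(-3)² - 36)² = (-4*9 - 36)² = (-36 - 36)² = (-72)² = 5184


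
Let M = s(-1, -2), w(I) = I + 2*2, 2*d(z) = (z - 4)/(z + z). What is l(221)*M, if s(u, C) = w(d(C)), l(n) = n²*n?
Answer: 205083359/4 ≈ 5.1271e+7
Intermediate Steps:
l(n) = n³
d(z) = (-4 + z)/(4*z) (d(z) = ((z - 4)/(z + z))/2 = ((-4 + z)/((2*z)))/2 = ((-4 + z)*(1/(2*z)))/2 = ((-4 + z)/(2*z))/2 = (-4 + z)/(4*z))
w(I) = 4 + I (w(I) = I + 4 = 4 + I)
s(u, C) = 4 + (-4 + C)/(4*C)
M = 19/4 (M = 17/4 - 1/(-2) = 17/4 - 1*(-½) = 17/4 + ½ = 19/4 ≈ 4.7500)
l(221)*M = 221³*(19/4) = 10793861*(19/4) = 205083359/4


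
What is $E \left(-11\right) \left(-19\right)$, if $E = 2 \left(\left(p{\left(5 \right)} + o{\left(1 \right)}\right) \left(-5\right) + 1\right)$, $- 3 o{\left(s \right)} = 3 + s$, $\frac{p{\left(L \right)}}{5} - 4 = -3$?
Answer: $- \frac{21736}{3} \approx -7245.3$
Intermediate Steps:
$p{\left(L \right)} = 5$ ($p{\left(L \right)} = 20 + 5 \left(-3\right) = 20 - 15 = 5$)
$o{\left(s \right)} = -1 - \frac{s}{3}$ ($o{\left(s \right)} = - \frac{3 + s}{3} = -1 - \frac{s}{3}$)
$E = - \frac{104}{3}$ ($E = 2 \left(\left(5 - \frac{4}{3}\right) \left(-5\right) + 1\right) = 2 \left(\frac{11}{3} \left(-5\right) + 1\right) = 2 \left(- \frac{55}{3} + 1\right) = 2 \left(- \frac{52}{3}\right) = - \frac{104}{3} \approx -34.667$)
$E \left(-11\right) \left(-19\right) = \left(- \frac{104}{3}\right) \left(-11\right) \left(-19\right) = \frac{1144}{3} \left(-19\right) = - \frac{21736}{3}$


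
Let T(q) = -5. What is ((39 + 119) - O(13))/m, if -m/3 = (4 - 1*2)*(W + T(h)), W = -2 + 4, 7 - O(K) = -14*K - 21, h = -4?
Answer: -26/9 ≈ -2.8889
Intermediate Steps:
O(K) = 28 + 14*K (O(K) = 7 - (-14*K - 21) = 7 - (-21 - 14*K) = 7 + (21 + 14*K) = 28 + 14*K)
W = 2
m = 18 (m = -3*(4 - 1*2)*(2 - 5) = -3*(4 - 2)*(-3) = -6*(-3) = -3*(-6) = 18)
((39 + 119) - O(13))/m = ((39 + 119) - (28 + 14*13))/18 = (158 - (28 + 182))*(1/18) = (158 - 1*210)*(1/18) = (158 - 210)*(1/18) = -52*1/18 = -26/9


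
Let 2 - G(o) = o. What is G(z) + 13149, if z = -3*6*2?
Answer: 13187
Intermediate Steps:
z = -36 (z = -18*2 = -36)
G(o) = 2 - o
G(z) + 13149 = (2 - 1*(-36)) + 13149 = (2 + 36) + 13149 = 38 + 13149 = 13187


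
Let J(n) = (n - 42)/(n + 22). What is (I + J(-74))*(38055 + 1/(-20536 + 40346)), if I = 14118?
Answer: 138382556390213/257530 ≈ 5.3735e+8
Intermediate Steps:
J(n) = (-42 + n)/(22 + n)
(I + J(-74))*(38055 + 1/(-20536 + 40346)) = (14118 + (-42 - 74)/(22 - 74))*(38055 + 1/(-20536 + 40346)) = (14118 - 116/(-52))*(38055 + 1/19810) = (14118 - 1/52*(-116))*(38055 + 1/19810) = (14118 + 29/13)*(753869551/19810) = (183563/13)*(753869551/19810) = 138382556390213/257530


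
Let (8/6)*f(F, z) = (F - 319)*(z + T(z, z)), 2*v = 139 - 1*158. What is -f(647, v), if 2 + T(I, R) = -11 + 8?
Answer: 3567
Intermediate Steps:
T(I, R) = -5 (T(I, R) = -2 + (-11 + 8) = -2 - 3 = -5)
v = -19/2 (v = (139 - 1*158)/2 = (139 - 158)/2 = (½)*(-19) = -19/2 ≈ -9.5000)
f(F, z) = 3*(-319 + F)*(-5 + z)/4 (f(F, z) = 3*((F - 319)*(z - 5))/4 = 3*((-319 + F)*(-5 + z))/4 = 3*(-319 + F)*(-5 + z)/4)
-f(647, v) = -(4785/4 - 957/4*(-19/2) - 15/4*647 + (¾)*647*(-19/2)) = -(4785/4 + 18183/8 - 9705/4 - 36879/8) = -1*(-3567) = 3567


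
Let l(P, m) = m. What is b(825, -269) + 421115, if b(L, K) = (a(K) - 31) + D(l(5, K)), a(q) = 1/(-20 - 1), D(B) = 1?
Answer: 8842784/21 ≈ 4.2109e+5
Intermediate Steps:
a(q) = -1/21 (a(q) = 1/(-21) = -1/21)
b(L, K) = -631/21 (b(L, K) = (-1/21 - 31) + 1 = -652/21 + 1 = -631/21)
b(825, -269) + 421115 = -631/21 + 421115 = 8842784/21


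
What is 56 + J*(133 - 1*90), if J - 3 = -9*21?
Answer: -7942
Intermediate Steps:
J = -186 (J = 3 - 9*21 = 3 - 189 = -186)
56 + J*(133 - 1*90) = 56 - 186*(133 - 1*90) = 56 - 186*(133 - 90) = 56 - 186*43 = 56 - 7998 = -7942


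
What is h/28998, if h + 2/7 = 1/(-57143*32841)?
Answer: -3753266533/380930279523318 ≈ -9.8529e-6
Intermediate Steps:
h = -3753266533/13136432841 (h = -2/7 + 1/(-57143*32841) = -2/7 - 1/57143*1/32841 = -2/7 - 1/1876633263 = -3753266533/13136432841 ≈ -0.28571)
h/28998 = -3753266533/13136432841/28998 = -3753266533/13136432841*1/28998 = -3753266533/380930279523318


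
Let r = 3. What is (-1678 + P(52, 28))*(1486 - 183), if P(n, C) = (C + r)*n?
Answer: -85998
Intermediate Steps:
P(n, C) = n*(3 + C) (P(n, C) = (C + 3)*n = (3 + C)*n = n*(3 + C))
(-1678 + P(52, 28))*(1486 - 183) = (-1678 + 52*(3 + 28))*(1486 - 183) = (-1678 + 52*31)*1303 = (-1678 + 1612)*1303 = -66*1303 = -85998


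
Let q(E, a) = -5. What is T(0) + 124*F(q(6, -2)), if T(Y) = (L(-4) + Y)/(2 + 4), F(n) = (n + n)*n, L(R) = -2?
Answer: 18599/3 ≈ 6199.7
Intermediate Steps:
F(n) = 2*n**2 (F(n) = (2*n)*n = 2*n**2)
T(Y) = -1/3 + Y/6 (T(Y) = (-2 + Y)/(2 + 4) = (-2 + Y)/6 = (-2 + Y)*(1/6) = -1/3 + Y/6)
T(0) + 124*F(q(6, -2)) = (-1/3 + (1/6)*0) + 124*(2*(-5)**2) = (-1/3 + 0) + 124*(2*25) = -1/3 + 124*50 = -1/3 + 6200 = 18599/3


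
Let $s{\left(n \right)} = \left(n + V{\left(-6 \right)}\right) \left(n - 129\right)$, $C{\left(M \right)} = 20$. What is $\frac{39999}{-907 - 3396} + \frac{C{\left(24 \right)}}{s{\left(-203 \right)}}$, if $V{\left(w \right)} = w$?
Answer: $- \frac{693841138}{74644141} \approx -9.2953$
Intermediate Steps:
$s{\left(n \right)} = \left(-129 + n\right) \left(-6 + n\right)$ ($s{\left(n \right)} = \left(n - 6\right) \left(n - 129\right) = \left(-6 + n\right) \left(-129 + n\right) = \left(-129 + n\right) \left(-6 + n\right)$)
$\frac{39999}{-907 - 3396} + \frac{C{\left(24 \right)}}{s{\left(-203 \right)}} = \frac{39999}{-907 - 3396} + \frac{20}{774 + \left(-203\right)^{2} - -27405} = \frac{39999}{-907 - 3396} + \frac{20}{774 + 41209 + 27405} = \frac{39999}{-4303} + \frac{20}{69388} = 39999 \left(- \frac{1}{4303}\right) + 20 \cdot \frac{1}{69388} = - \frac{39999}{4303} + \frac{5}{17347} = - \frac{693841138}{74644141}$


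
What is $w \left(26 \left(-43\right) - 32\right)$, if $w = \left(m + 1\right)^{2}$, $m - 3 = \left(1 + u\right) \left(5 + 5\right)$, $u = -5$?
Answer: $-1490400$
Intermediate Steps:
$m = -37$ ($m = 3 + \left(1 - 5\right) \left(5 + 5\right) = 3 - 40 = -37$)
$w = 1296$ ($w = \left(-37 + 1\right)^{2} = \left(-36\right)^{2} = 1296$)
$w \left(26 \left(-43\right) - 32\right) = 1296 \left(26 \left(-43\right) - 32\right) = 1296 \left(-1118 - 32\right) = 1296 \left(-1150\right) = -1490400$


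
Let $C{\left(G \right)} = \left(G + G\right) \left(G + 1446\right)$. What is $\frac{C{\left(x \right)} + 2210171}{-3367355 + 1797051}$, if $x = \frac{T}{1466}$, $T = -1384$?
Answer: $- \frac{1186034597635}{843707065856} \approx -1.4057$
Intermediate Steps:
$x = - \frac{692}{733}$ ($x = - \frac{1384}{1466} = \left(-1384\right) \frac{1}{1466} = - \frac{692}{733} \approx -0.94407$)
$C{\left(G \right)} = 2 G \left(1446 + G\right)$
$\frac{C{\left(x \right)} + 2210171}{-3367355 + 1797051} = \frac{2 \left(- \frac{692}{733}\right) \left(1446 - \frac{692}{733}\right) + 2210171}{-3367355 + 1797051} = \frac{2 \left(- \frac{692}{733}\right) \frac{1059226}{733} + 2210171}{-1570304} = \left(- \frac{1465968784}{537289} + 2210171\right) \left(- \frac{1}{1570304}\right) = \frac{1186034597635}{537289} \left(- \frac{1}{1570304}\right) = - \frac{1186034597635}{843707065856}$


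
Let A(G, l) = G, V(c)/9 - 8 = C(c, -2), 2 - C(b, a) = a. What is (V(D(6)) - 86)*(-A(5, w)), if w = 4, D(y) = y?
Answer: -110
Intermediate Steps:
C(b, a) = 2 - a
V(c) = 108 (V(c) = 72 + 9*(2 - 1*(-2)) = 72 + 9*(2 + 2) = 72 + 9*4 = 72 + 36 = 108)
(V(D(6)) - 86)*(-A(5, w)) = (108 - 86)*(-1*5) = 22*(-5) = -110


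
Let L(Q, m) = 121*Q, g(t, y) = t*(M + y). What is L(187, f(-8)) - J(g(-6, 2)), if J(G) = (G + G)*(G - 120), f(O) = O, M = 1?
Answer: 17659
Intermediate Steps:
g(t, y) = t*(1 + y)
J(G) = 2*G*(-120 + G) (J(G) = (2*G)*(-120 + G) = 2*G*(-120 + G))
L(187, f(-8)) - J(g(-6, 2)) = 121*187 - 2*(-6*(1 + 2))*(-120 - 6*(1 + 2)) = 22627 - 2*(-6*3)*(-120 - 6*3) = 22627 - 2*(-18)*(-120 - 18) = 22627 - 2*(-18)*(-138) = 22627 - 1*4968 = 22627 - 4968 = 17659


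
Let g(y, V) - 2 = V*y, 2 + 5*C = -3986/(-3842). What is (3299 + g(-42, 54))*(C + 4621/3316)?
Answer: 39515783893/31850180 ≈ 1240.7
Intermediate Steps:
C = -1849/9605 (C = -⅖ + (-3986/(-3842))/5 = -⅖ + (-3986*(-1/3842))/5 = -⅖ + (⅕)*(1993/1921) = -⅖ + 1993/9605 = -1849/9605 ≈ -0.19250)
g(y, V) = 2 + V*y
(3299 + g(-42, 54))*(C + 4621/3316) = (3299 + (2 + 54*(-42)))*(-1849/9605 + 4621/3316) = (3299 + (2 - 2268))*(-1849/9605 + 4621*(1/3316)) = (3299 - 2266)*(-1849/9605 + 4621/3316) = 1033*(38253421/31850180) = 39515783893/31850180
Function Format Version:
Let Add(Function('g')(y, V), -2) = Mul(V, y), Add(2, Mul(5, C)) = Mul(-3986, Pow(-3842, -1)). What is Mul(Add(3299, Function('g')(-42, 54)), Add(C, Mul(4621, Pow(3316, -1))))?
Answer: Rational(39515783893, 31850180) ≈ 1240.7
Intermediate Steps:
C = Rational(-1849, 9605) (C = Add(Rational(-2, 5), Mul(Rational(1, 5), Mul(-3986, Pow(-3842, -1)))) = Add(Rational(-2, 5), Mul(Rational(1, 5), Mul(-3986, Rational(-1, 3842)))) = Add(Rational(-2, 5), Mul(Rational(1, 5), Rational(1993, 1921))) = Add(Rational(-2, 5), Rational(1993, 9605)) = Rational(-1849, 9605) ≈ -0.19250)
Function('g')(y, V) = Add(2, Mul(V, y))
Mul(Add(3299, Function('g')(-42, 54)), Add(C, Mul(4621, Pow(3316, -1)))) = Mul(Add(3299, Add(2, Mul(54, -42))), Add(Rational(-1849, 9605), Mul(4621, Pow(3316, -1)))) = Mul(Add(3299, Add(2, -2268)), Add(Rational(-1849, 9605), Mul(4621, Rational(1, 3316)))) = Mul(Add(3299, -2266), Add(Rational(-1849, 9605), Rational(4621, 3316))) = Mul(1033, Rational(38253421, 31850180)) = Rational(39515783893, 31850180)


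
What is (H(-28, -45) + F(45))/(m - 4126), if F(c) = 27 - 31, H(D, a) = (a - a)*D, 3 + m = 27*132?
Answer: 4/565 ≈ 0.0070796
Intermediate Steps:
m = 3561 (m = -3 + 27*132 = -3 + 3564 = 3561)
H(D, a) = 0 (H(D, a) = 0*D = 0)
F(c) = -4
(H(-28, -45) + F(45))/(m - 4126) = (0 - 4)/(3561 - 4126) = -4/(-565) = -4*(-1/565) = 4/565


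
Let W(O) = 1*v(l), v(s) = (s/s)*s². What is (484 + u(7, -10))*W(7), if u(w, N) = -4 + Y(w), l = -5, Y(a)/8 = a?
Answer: 13400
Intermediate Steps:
Y(a) = 8*a
u(w, N) = -4 + 8*w
v(s) = s² (v(s) = 1*s² = s²)
W(O) = 25 (W(O) = 1*(-5)² = 1*25 = 25)
(484 + u(7, -10))*W(7) = (484 + (-4 + 8*7))*25 = (484 + (-4 + 56))*25 = (484 + 52)*25 = 536*25 = 13400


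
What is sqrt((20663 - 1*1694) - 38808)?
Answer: I*sqrt(19839) ≈ 140.85*I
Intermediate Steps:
sqrt((20663 - 1*1694) - 38808) = sqrt((20663 - 1694) - 38808) = sqrt(18969 - 38808) = sqrt(-19839) = I*sqrt(19839)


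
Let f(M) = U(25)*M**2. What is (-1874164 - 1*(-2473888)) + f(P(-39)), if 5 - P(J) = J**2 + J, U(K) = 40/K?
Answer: 20450852/5 ≈ 4.0902e+6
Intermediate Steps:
P(J) = 5 - J - J**2 (P(J) = 5 - (J**2 + J) = 5 - (J + J**2) = 5 + (-J - J**2) = 5 - J - J**2)
f(M) = 8*M**2/5 (f(M) = (40/25)*M**2 = (40*(1/25))*M**2 = 8*M**2/5)
(-1874164 - 1*(-2473888)) + f(P(-39)) = (-1874164 - 1*(-2473888)) + 8*(5 - 1*(-39) - 1*(-39)**2)**2/5 = (-1874164 + 2473888) + 8*(5 + 39 - 1*1521)**2/5 = 599724 + 8*(5 + 39 - 1521)**2/5 = 599724 + (8/5)*(-1477)**2 = 599724 + (8/5)*2181529 = 599724 + 17452232/5 = 20450852/5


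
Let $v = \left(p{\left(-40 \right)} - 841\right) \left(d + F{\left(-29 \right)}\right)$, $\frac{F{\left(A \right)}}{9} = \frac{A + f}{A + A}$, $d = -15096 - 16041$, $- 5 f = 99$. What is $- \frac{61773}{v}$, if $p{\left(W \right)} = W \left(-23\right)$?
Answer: $\frac{2985695}{118862531} \approx 0.025119$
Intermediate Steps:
$f = - \frac{99}{5}$ ($f = \left(- \frac{1}{5}\right) 99 = - \frac{99}{5} \approx -19.8$)
$d = -31137$ ($d = -15096 - 16041 = -31137$)
$p{\left(W \right)} = - 23 W$
$F{\left(A \right)} = \frac{9 \left(- \frac{99}{5} + A\right)}{2 A}$ ($F{\left(A \right)} = 9 \frac{A - \frac{99}{5}}{A + A} = 9 \frac{- \frac{99}{5} + A}{2 A} = \frac{9 \left(- \frac{99}{5} + A\right)}{2 A}$)
$v = - \frac{356587593}{145}$ ($v = \left(\left(-23\right) \left(-40\right) - 841\right) \left(-31137 + \frac{9 \left(-99 + 5 \left(-29\right)\right)}{10 \left(-29\right)}\right) = \left(920 - 841\right) \left(-31137 + \frac{9}{10} \left(- \frac{1}{29}\right) \left(-99 - 145\right)\right) = 79 \left(-31137 + \frac{9}{10} \left(- \frac{1}{29}\right) \left(-244\right)\right) = 79 \left(-31137 + \frac{1098}{145}\right) = 79 \left(- \frac{4513767}{145}\right) = - \frac{356587593}{145} \approx -2.4592 \cdot 10^{6}$)
$- \frac{61773}{v} = - \frac{61773}{- \frac{356587593}{145}} = \left(-61773\right) \left(- \frac{145}{356587593}\right) = \frac{2985695}{118862531}$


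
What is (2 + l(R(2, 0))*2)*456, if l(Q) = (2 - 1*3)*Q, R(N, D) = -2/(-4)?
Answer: 456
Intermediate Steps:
R(N, D) = 1/2 (R(N, D) = -2*(-1/4) = 1/2)
l(Q) = -Q (l(Q) = (2 - 3)*Q = -Q)
(2 + l(R(2, 0))*2)*456 = (2 - 1*1/2*2)*456 = (2 - 1/2*2)*456 = (2 - 1)*456 = 1*456 = 456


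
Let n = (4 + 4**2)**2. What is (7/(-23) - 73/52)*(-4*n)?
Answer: 817200/299 ≈ 2733.1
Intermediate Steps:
n = 400 (n = (4 + 16)**2 = 20**2 = 400)
(7/(-23) - 73/52)*(-4*n) = (7/(-23) - 73/52)*(-4*400) = (7*(-1/23) - 73*1/52)*(-1600) = (-7/23 - 73/52)*(-1600) = -2043/1196*(-1600) = 817200/299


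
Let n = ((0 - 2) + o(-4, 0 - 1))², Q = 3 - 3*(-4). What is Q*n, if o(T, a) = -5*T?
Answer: 4860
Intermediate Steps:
Q = 15 (Q = 3 + 12 = 15)
n = 324 (n = ((0 - 2) - 5*(-4))² = (-2 + 20)² = 18² = 324)
Q*n = 15*324 = 4860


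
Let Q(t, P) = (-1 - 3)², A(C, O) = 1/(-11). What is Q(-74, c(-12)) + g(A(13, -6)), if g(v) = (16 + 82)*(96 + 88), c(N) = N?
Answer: 18048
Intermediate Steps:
A(C, O) = -1/11
Q(t, P) = 16 (Q(t, P) = (-4)² = 16)
g(v) = 18032 (g(v) = 98*184 = 18032)
Q(-74, c(-12)) + g(A(13, -6)) = 16 + 18032 = 18048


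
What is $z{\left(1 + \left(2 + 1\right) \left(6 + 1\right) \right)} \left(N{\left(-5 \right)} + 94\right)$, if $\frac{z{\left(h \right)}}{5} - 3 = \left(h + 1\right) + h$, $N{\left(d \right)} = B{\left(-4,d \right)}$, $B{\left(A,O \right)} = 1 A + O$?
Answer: $20400$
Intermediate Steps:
$B{\left(A,O \right)} = A + O$
$N{\left(d \right)} = -4 + d$
$z{\left(h \right)} = 20 + 10 h$ ($z{\left(h \right)} = 15 + 5 \left(\left(h + 1\right) + h\right) = 15 + 5 \left(\left(1 + h\right) + h\right) = 15 + 5 \left(1 + 2 h\right) = 15 + \left(5 + 10 h\right) = 20 + 10 h$)
$z{\left(1 + \left(2 + 1\right) \left(6 + 1\right) \right)} \left(N{\left(-5 \right)} + 94\right) = \left(20 + 10 \left(1 + \left(2 + 1\right) \left(6 + 1\right)\right)\right) \left(\left(-4 - 5\right) + 94\right) = \left(20 + 10 \left(1 + 3 \cdot 7\right)\right) \left(-9 + 94\right) = \left(20 + 10 \left(1 + 21\right)\right) 85 = \left(20 + 10 \cdot 22\right) 85 = \left(20 + 220\right) 85 = 240 \cdot 85 = 20400$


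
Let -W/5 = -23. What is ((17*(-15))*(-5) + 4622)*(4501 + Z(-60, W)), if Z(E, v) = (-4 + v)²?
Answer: 99199334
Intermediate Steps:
W = 115 (W = -5*(-23) = 115)
((17*(-15))*(-5) + 4622)*(4501 + Z(-60, W)) = ((17*(-15))*(-5) + 4622)*(4501 + (-4 + 115)²) = (-255*(-5) + 4622)*(4501 + 111²) = (1275 + 4622)*(4501 + 12321) = 5897*16822 = 99199334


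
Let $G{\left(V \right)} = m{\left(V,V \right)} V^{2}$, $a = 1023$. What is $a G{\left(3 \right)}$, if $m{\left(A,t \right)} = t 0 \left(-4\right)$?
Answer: $0$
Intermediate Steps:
$m{\left(A,t \right)} = 0$ ($m{\left(A,t \right)} = 0 \left(-4\right) = 0$)
$G{\left(V \right)} = 0$ ($G{\left(V \right)} = 0 V^{2} = 0$)
$a G{\left(3 \right)} = 1023 \cdot 0 = 0$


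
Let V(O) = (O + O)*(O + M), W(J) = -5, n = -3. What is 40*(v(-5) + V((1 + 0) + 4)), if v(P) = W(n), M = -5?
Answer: -200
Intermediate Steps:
v(P) = -5
V(O) = 2*O*(-5 + O) (V(O) = (O + O)*(O - 5) = (2*O)*(-5 + O) = 2*O*(-5 + O))
40*(v(-5) + V((1 + 0) + 4)) = 40*(-5 + 2*((1 + 0) + 4)*(-5 + ((1 + 0) + 4))) = 40*(-5 + 2*(1 + 4)*(-5 + (1 + 4))) = 40*(-5 + 2*5*(-5 + 5)) = 40*(-5 + 2*5*0) = 40*(-5 + 0) = 40*(-5) = -200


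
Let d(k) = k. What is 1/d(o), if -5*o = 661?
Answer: -5/661 ≈ -0.0075643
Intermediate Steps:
o = -661/5 (o = -1/5*661 = -661/5 ≈ -132.20)
1/d(o) = 1/(-661/5) = -5/661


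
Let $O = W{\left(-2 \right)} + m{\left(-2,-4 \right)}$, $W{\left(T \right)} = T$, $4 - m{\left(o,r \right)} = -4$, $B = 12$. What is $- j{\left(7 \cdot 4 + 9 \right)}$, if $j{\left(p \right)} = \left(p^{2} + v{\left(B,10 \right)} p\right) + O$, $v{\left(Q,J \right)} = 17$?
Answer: $-2004$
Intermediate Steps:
$m{\left(o,r \right)} = 8$ ($m{\left(o,r \right)} = 4 - -4 = 4 + 4 = 8$)
$O = 6$ ($O = -2 + 8 = 6$)
$j{\left(p \right)} = 6 + p^{2} + 17 p$ ($j{\left(p \right)} = \left(p^{2} + 17 p\right) + 6 = 6 + p^{2} + 17 p$)
$- j{\left(7 \cdot 4 + 9 \right)} = - (6 + \left(7 \cdot 4 + 9\right)^{2} + 17 \left(7 \cdot 4 + 9\right)) = - (6 + \left(28 + 9\right)^{2} + 17 \left(28 + 9\right)) = - (6 + 37^{2} + 17 \cdot 37) = - (6 + 1369 + 629) = \left(-1\right) 2004 = -2004$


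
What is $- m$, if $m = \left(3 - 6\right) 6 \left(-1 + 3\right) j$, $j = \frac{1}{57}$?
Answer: $\frac{12}{19} \approx 0.63158$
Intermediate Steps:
$j = \frac{1}{57} \approx 0.017544$
$m = - \frac{12}{19}$ ($m = \left(3 - 6\right) 6 \left(-1 + 3\right) \frac{1}{57} = - 3 \cdot 6 \cdot 2 \cdot \frac{1}{57} = \left(-3\right) 12 \cdot \frac{1}{57} = \left(-36\right) \frac{1}{57} = - \frac{12}{19} \approx -0.63158$)
$- m = \left(-1\right) \left(- \frac{12}{19}\right) = \frac{12}{19}$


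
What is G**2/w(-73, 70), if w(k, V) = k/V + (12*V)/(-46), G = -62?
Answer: -6188840/31079 ≈ -199.13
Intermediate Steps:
w(k, V) = -6*V/23 + k/V (w(k, V) = k/V + (12*V)*(-1/46) = k/V - 6*V/23 = -6*V/23 + k/V)
G**2/w(-73, 70) = (-62)**2/(-6/23*70 - 73/70) = 3844/(-420/23 - 73*1/70) = 3844/(-420/23 - 73/70) = 3844/(-31079/1610) = 3844*(-1610/31079) = -6188840/31079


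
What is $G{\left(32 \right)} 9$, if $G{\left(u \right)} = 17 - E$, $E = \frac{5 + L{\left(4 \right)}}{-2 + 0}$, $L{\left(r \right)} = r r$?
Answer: $\frac{495}{2} \approx 247.5$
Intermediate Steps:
$L{\left(r \right)} = r^{2}$
$E = - \frac{21}{2}$ ($E = \frac{5 + 4^{2}}{-2 + 0} = \frac{5 + 16}{-2} = 21 \left(- \frac{1}{2}\right) = - \frac{21}{2} \approx -10.5$)
$G{\left(u \right)} = \frac{55}{2}$ ($G{\left(u \right)} = 17 - - \frac{21}{2} = 17 + \frac{21}{2} = \frac{55}{2}$)
$G{\left(32 \right)} 9 = \frac{55}{2} \cdot 9 = \frac{495}{2}$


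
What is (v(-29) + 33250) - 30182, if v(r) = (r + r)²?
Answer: 6432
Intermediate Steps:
v(r) = 4*r² (v(r) = (2*r)² = 4*r²)
(v(-29) + 33250) - 30182 = (4*(-29)² + 33250) - 30182 = (4*841 + 33250) - 30182 = (3364 + 33250) - 30182 = 36614 - 30182 = 6432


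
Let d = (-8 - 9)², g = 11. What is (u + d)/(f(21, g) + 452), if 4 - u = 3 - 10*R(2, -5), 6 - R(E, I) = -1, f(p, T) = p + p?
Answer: 180/247 ≈ 0.72874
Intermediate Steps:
f(p, T) = 2*p
d = 289 (d = (-17)² = 289)
R(E, I) = 7 (R(E, I) = 6 - 1*(-1) = 6 + 1 = 7)
u = 71 (u = 4 - (3 - 10*7) = 4 - (3 - 70) = 4 - 1*(-67) = 4 + 67 = 71)
(u + d)/(f(21, g) + 452) = (71 + 289)/(2*21 + 452) = 360/(42 + 452) = 360/494 = 360*(1/494) = 180/247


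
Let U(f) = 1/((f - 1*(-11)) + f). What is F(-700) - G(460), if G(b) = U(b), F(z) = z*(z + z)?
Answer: 912379999/931 ≈ 9.8000e+5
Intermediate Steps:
U(f) = 1/(11 + 2*f) (U(f) = 1/((f + 11) + f) = 1/((11 + f) + f) = 1/(11 + 2*f))
F(z) = 2*z² (F(z) = z*(2*z) = 2*z²)
G(b) = 1/(11 + 2*b)
F(-700) - G(460) = 2*(-700)² - 1/(11 + 2*460) = 2*490000 - 1/(11 + 920) = 980000 - 1/931 = 912379999/931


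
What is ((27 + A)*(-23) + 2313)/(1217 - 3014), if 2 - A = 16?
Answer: -2014/1797 ≈ -1.1208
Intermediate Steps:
A = -14 (A = 2 - 1*16 = 2 - 16 = -14)
((27 + A)*(-23) + 2313)/(1217 - 3014) = ((27 - 14)*(-23) + 2313)/(1217 - 3014) = (13*(-23) + 2313)/(-1797) = (-299 + 2313)*(-1/1797) = 2014*(-1/1797) = -2014/1797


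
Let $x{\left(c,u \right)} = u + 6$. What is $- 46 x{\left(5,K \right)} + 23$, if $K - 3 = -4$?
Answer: $-207$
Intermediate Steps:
$K = -1$ ($K = 3 - 4 = -1$)
$x{\left(c,u \right)} = 6 + u$
$- 46 x{\left(5,K \right)} + 23 = - 46 \left(6 - 1\right) + 23 = \left(-46\right) 5 + 23 = -230 + 23 = -207$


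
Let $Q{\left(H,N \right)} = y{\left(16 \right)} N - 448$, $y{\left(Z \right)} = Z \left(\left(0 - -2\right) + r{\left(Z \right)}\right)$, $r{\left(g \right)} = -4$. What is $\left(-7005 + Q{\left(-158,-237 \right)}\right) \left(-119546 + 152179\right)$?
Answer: $4274923$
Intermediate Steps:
$y{\left(Z \right)} = - 2 Z$ ($y{\left(Z \right)} = Z \left(\left(0 - -2\right) - 4\right) = Z \left(\left(0 + 2\right) - 4\right) = Z \left(2 - 4\right) = Z \left(-2\right) = - 2 Z$)
$Q{\left(H,N \right)} = -448 - 32 N$ ($Q{\left(H,N \right)} = \left(-2\right) 16 N - 448 = - 32 N - 448 = -448 - 32 N$)
$\left(-7005 + Q{\left(-158,-237 \right)}\right) \left(-119546 + 152179\right) = \left(-7005 - -7136\right) \left(-119546 + 152179\right) = \left(-7005 + \left(-448 + 7584\right)\right) 32633 = \left(-7005 + 7136\right) 32633 = 131 \cdot 32633 = 4274923$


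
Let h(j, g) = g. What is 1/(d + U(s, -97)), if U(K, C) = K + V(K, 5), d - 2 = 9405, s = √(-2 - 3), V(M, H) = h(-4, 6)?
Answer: 9413/88604574 - I*√5/88604574 ≈ 0.00010624 - 2.5236e-8*I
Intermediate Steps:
V(M, H) = 6
s = I*√5 (s = √(-5) = I*√5 ≈ 2.2361*I)
d = 9407 (d = 2 + 9405 = 9407)
U(K, C) = 6 + K (U(K, C) = K + 6 = 6 + K)
1/(d + U(s, -97)) = 1/(9407 + (6 + I*√5)) = 1/(9413 + I*√5)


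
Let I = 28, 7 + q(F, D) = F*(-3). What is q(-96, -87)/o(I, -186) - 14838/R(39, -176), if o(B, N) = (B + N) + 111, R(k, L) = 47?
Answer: -15119/47 ≈ -321.68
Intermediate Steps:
q(F, D) = -7 - 3*F (q(F, D) = -7 + F*(-3) = -7 - 3*F)
o(B, N) = 111 + B + N
q(-96, -87)/o(I, -186) - 14838/R(39, -176) = (-7 - 3*(-96))/(111 + 28 - 186) - 14838/47 = (-7 + 288)/(-47) - 14838*1/47 = 281*(-1/47) - 14838/47 = -281/47 - 14838/47 = -15119/47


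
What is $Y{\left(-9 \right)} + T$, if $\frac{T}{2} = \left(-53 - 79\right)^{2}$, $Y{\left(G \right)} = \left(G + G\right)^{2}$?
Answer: $35172$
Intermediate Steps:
$Y{\left(G \right)} = 4 G^{2}$ ($Y{\left(G \right)} = \left(2 G\right)^{2} = 4 G^{2}$)
$T = 34848$ ($T = 2 \left(-53 - 79\right)^{2} = 2 \left(-132\right)^{2} = 2 \cdot 17424 = 34848$)
$Y{\left(-9 \right)} + T = 4 \left(-9\right)^{2} + 34848 = 4 \cdot 81 + 34848 = 324 + 34848 = 35172$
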